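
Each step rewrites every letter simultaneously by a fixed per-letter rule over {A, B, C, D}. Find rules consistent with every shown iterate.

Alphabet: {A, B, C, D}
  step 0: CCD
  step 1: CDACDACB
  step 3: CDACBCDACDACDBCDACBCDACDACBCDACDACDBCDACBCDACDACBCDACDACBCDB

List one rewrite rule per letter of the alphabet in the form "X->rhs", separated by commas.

A->CDA, B->CDB, C->CDA, D->CB

  step 0 ⇒ step 1: CCD ⇒ CDA·CDA·CB
    C ↦ CDA
    D ↦ CB
    A ↦ CDA  (constrained at step 1)
    B ↦ CDB  (constrained at step 1)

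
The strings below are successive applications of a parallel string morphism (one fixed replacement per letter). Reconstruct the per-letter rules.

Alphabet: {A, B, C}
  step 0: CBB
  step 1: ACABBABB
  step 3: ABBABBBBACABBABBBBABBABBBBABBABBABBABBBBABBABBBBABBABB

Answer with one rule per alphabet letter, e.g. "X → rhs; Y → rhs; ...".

  step 0 ⇒ step 1: CBB ⇒ AC·ABB·ABB
    B ↦ ABB
    C ↦ AC
    A ↦ BB  (constrained at step 1)

A->BB, B->ABB, C->AC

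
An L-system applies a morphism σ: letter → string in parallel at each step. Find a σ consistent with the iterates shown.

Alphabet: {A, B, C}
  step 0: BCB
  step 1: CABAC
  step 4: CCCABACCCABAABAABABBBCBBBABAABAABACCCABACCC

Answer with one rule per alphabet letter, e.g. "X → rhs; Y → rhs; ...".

  step 0 ⇒ step 1: BCB ⇒ C·ABA·C
    B ↦ C
    C ↦ ABA
    A ↦ BBB  (constrained at step 1)

A->BBB, B->C, C->ABA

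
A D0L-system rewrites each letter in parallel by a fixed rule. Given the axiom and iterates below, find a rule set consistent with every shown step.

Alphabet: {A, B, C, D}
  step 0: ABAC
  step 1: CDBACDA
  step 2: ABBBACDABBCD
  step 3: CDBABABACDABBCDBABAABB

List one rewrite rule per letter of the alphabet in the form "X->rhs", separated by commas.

A->CD, B->BA, C->A, D->BB

  step 2 ⇒ step 3: ABBBACDABBCD ⇒ CD·BA·BA·BA·CD·A·BB·CD·BA·BA·A·BB
    A ↦ CD
    B ↦ BA
    C ↦ A
    D ↦ BB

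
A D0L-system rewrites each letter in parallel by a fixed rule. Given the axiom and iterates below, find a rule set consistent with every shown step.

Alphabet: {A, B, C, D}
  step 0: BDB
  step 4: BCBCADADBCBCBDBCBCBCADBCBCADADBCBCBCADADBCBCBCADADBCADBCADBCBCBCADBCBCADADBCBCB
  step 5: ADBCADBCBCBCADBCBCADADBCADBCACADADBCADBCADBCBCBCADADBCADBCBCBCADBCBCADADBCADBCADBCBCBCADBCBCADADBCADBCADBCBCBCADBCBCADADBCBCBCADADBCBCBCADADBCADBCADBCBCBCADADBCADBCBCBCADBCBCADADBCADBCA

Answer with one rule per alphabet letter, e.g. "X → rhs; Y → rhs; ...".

  step 4 ⇒ step 5: BCBCADADBCBCBDBCBCBCADBCBCADADBCBCBCADADBCBCBCADADBCADBCADBCBCBCADBCBCADADBCBCB ⇒ A·DBC·A·DBC·BCB·CAD·BCB·CAD·A·DBC·A·DBC·A·CAD·A·DBC·A·DBC·A·DBC·BCB·CAD·A·DBC·A·DBC·BCB·CAD·BCB·CAD·A·DBC·A·DBC·A·DBC·BCB·CAD·BCB·CAD·A·DBC·A·DBC·A·DBC·BCB·CAD·BCB·CAD·A·DBC·BCB·CAD·A·DBC·BCB·CAD·A·DBC·A·DBC·A·DBC·BCB·CAD·A·DBC·A·DBC·BCB·CAD·BCB·CAD·A·DBC·A·DBC·A
    A ↦ BCB
    B ↦ A
    C ↦ DBC
    D ↦ CAD

A->BCB, B->A, C->DBC, D->CAD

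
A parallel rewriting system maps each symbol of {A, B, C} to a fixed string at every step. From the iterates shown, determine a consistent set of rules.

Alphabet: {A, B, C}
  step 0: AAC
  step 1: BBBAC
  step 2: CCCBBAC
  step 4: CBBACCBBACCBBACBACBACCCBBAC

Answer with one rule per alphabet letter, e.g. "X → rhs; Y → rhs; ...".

A->B, B->C, C->BAC

  step 1 ⇒ step 2: BBBAC ⇒ C·C·C·B·BAC
    A ↦ B
    B ↦ C
    C ↦ BAC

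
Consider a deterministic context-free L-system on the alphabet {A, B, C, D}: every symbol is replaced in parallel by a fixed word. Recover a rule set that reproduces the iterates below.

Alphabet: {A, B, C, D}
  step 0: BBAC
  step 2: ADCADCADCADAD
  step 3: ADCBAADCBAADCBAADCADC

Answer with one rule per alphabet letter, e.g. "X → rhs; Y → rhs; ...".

  step 2 ⇒ step 3: ADCADCADCADAD ⇒ AD·C·BA·AD·C·BA·AD·C·BA·AD·C·AD·C
    A ↦ AD
    C ↦ BA
    D ↦ C
    B ↦ AD  (constrained at step 0)

A->AD, B->AD, C->BA, D->C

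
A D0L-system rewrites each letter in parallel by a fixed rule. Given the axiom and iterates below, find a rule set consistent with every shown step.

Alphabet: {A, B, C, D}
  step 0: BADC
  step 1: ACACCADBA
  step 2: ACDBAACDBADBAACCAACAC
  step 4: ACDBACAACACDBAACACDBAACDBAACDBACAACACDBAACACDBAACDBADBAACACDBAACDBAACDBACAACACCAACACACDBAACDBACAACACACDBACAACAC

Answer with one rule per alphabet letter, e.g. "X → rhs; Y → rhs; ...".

A->AC, B->AC, C->DBA, D->CA

  step 1 ⇒ step 2: ACACCADBA ⇒ AC·DBA·AC·DBA·DBA·AC·CA·AC·AC
    A ↦ AC
    B ↦ AC
    C ↦ DBA
    D ↦ CA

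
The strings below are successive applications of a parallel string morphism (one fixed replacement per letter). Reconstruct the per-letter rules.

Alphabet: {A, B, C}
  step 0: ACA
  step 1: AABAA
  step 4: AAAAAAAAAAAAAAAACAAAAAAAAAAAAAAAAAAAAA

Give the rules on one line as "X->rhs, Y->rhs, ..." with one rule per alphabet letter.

  step 0 ⇒ step 1: ACA ⇒ AA·B·AA
    A ↦ AA
    C ↦ B
    B ↦ CA  (constrained at step 1)

A->AA, B->CA, C->B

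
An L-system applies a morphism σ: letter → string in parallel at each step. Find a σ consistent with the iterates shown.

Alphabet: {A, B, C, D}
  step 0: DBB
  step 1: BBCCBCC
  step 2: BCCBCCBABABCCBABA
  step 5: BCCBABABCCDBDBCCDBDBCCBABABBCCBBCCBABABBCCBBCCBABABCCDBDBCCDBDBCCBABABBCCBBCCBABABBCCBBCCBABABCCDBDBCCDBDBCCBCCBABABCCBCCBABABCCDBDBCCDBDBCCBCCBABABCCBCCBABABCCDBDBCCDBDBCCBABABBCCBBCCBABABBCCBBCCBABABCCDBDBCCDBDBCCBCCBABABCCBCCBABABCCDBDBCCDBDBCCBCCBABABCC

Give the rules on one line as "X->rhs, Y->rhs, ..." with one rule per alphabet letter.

A->DBD, B->BCC, C->BA, D->B

  step 1 ⇒ step 2: BBCCBCC ⇒ BCC·BCC·BA·BA·BCC·BA·BA
    B ↦ BCC
    C ↦ BA
    A ↦ DBD  (constrained at step 2)
  step 0 ⇒ step 1: DBB ⇒ B·BCC·BCC
    D ↦ B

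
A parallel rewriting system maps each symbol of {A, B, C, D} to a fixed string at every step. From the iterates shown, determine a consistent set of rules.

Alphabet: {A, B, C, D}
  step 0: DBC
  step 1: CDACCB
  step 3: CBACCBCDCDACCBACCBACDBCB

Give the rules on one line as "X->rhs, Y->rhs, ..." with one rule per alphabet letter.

  step 0 ⇒ step 1: DBC ⇒ CD·AC·CB
    B ↦ AC
    C ↦ CB
    D ↦ CD
    A ↦ DB  (constrained at step 1)

A->DB, B->AC, C->CB, D->CD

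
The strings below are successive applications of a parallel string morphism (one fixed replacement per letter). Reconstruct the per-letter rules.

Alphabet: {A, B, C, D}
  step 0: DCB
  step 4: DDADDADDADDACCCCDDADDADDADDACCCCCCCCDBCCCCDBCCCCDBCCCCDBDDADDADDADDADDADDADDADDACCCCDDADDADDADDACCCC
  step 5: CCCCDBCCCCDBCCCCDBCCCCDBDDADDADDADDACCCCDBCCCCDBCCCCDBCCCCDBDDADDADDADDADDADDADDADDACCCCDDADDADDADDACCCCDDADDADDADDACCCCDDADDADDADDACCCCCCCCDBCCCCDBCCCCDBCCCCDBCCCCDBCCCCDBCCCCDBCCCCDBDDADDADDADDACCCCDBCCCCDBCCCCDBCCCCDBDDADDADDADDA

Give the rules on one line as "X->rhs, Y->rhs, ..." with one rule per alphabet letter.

A->DB, B->CC, C->DDA, D->CC

  step 4 ⇒ step 5: DDADDADDADDACCCCDDADDADDADDACCCCCCCCDBCCCCDBCCCCDBCCCCDBDDADDADDADDADDADDADDADDACCCCDDADDADDADDACCCC ⇒ CC·CC·DB·CC·CC·DB·CC·CC·DB·CC·CC·DB·DDA·DDA·DDA·DDA·CC·CC·DB·CC·CC·DB·CC·CC·DB·CC·CC·DB·DDA·DDA·DDA·DDA·DDA·DDA·DDA·DDA·CC·CC·DDA·DDA·DDA·DDA·CC·CC·DDA·DDA·DDA·DDA·CC·CC·DDA·DDA·DDA·DDA·CC·CC·CC·CC·DB·CC·CC·DB·CC·CC·DB·CC·CC·DB·CC·CC·DB·CC·CC·DB·CC·CC·DB·CC·CC·DB·DDA·DDA·DDA·DDA·CC·CC·DB·CC·CC·DB·CC·CC·DB·CC·CC·DB·DDA·DDA·DDA·DDA
    A ↦ DB
    B ↦ CC
    C ↦ DDA
    D ↦ CC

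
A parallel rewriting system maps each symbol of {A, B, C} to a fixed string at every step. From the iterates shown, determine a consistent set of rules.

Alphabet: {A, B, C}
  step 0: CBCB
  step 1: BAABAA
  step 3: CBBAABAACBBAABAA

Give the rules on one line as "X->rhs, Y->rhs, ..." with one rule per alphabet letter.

A->CB, B->A, C->BA

  step 0 ⇒ step 1: CBCB ⇒ BA·A·BA·A
    B ↦ A
    C ↦ BA
    A ↦ CB  (constrained at step 1)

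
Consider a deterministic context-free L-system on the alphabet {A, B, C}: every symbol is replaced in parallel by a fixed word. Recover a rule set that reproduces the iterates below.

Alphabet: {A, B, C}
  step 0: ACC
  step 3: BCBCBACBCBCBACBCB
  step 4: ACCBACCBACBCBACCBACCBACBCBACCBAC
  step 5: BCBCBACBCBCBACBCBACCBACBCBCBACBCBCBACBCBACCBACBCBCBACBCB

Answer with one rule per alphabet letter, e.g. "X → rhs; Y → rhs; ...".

A->B, B->AC, C->CB

  step 4 ⇒ step 5: ACCBACCBACBCBACCBACCBACBCBACCBAC ⇒ B·CB·CB·AC·B·CB·CB·AC·B·CB·AC·CB·AC·B·CB·CB·AC·B·CB·CB·AC·B·CB·AC·CB·AC·B·CB·CB·AC·B·CB
    A ↦ B
    B ↦ AC
    C ↦ CB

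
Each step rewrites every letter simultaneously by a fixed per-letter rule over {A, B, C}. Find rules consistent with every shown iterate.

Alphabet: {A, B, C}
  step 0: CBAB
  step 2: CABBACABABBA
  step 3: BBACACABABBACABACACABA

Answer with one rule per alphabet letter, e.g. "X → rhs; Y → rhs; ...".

A->BA, B->CA, C->B

  step 2 ⇒ step 3: CABBACABABBA ⇒ B·BA·CA·CA·BA·B·BA·CA·BA·CA·CA·BA
    A ↦ BA
    B ↦ CA
    C ↦ B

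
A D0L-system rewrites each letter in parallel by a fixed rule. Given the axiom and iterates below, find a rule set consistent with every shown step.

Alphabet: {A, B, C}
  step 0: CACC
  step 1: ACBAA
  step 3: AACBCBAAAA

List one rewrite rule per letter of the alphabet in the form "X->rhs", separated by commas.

A->CB, B->A, C->A

  step 0 ⇒ step 1: CACC ⇒ A·CB·A·A
    A ↦ CB
    C ↦ A
    B ↦ A  (constrained at step 1)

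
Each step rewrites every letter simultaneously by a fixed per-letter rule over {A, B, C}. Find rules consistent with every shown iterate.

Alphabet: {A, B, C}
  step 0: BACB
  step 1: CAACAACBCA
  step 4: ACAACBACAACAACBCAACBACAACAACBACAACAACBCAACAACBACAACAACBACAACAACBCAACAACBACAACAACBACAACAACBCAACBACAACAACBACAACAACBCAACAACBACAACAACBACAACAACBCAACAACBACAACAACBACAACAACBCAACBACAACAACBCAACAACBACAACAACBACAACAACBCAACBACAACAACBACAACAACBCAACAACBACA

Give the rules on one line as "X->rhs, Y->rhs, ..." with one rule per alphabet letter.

A->ACA, B->CA, C->ACB

  step 0 ⇒ step 1: BACB ⇒ CA·ACA·ACB·CA
    A ↦ ACA
    B ↦ CA
    C ↦ ACB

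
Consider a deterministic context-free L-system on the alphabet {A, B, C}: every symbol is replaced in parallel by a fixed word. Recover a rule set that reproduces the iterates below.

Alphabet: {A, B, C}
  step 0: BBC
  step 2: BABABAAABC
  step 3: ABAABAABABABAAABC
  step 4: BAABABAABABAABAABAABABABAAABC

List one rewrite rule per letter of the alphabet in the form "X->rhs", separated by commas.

A->BA, B->A, C->ABC

  step 3 ⇒ step 4: ABAABAABABABAAABC ⇒ BA·A·BA·BA·A·BA·BA·A·BA·A·BA·A·BA·BA·BA·A·ABC
    A ↦ BA
    B ↦ A
    C ↦ ABC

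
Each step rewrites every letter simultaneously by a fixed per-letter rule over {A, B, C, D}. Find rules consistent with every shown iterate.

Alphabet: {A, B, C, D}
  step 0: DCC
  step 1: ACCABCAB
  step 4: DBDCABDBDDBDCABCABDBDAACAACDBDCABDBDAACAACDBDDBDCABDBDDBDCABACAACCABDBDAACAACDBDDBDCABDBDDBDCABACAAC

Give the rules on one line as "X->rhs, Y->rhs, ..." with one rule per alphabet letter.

  step 0 ⇒ step 1: DCC ⇒ AC·CAB·CAB
    C ↦ CAB
    D ↦ AC
    A ↦ DBD  (constrained at step 1)
    B ↦ A  (constrained at step 1)

A->DBD, B->A, C->CAB, D->AC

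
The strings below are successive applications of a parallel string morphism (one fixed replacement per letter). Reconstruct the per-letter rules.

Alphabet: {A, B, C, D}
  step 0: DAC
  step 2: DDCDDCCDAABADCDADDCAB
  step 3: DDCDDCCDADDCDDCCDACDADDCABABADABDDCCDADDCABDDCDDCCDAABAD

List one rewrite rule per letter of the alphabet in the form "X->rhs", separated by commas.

  step 2 ⇒ step 3: DDCDDCCDAABADCDADDCAB ⇒ DDC·DDC·CDA·DDC·DDC·CDA·CDA·DDC·AB·AB·AD·AB·DDC·CDA·DDC·AB·DDC·DDC·CDA·AB·AD
    A ↦ AB
    B ↦ AD
    C ↦ CDA
    D ↦ DDC

A->AB, B->AD, C->CDA, D->DDC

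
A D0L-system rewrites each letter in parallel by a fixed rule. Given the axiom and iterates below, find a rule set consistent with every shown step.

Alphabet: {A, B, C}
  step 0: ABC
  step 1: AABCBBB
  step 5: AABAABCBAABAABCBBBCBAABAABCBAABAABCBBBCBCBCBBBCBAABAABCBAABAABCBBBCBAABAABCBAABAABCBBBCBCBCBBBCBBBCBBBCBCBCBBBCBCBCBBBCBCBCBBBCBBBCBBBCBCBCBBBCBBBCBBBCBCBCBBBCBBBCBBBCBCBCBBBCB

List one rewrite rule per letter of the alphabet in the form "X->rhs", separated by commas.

A->AAB, B->CB, C->BB

  step 0 ⇒ step 1: ABC ⇒ AAB·CB·BB
    A ↦ AAB
    B ↦ CB
    C ↦ BB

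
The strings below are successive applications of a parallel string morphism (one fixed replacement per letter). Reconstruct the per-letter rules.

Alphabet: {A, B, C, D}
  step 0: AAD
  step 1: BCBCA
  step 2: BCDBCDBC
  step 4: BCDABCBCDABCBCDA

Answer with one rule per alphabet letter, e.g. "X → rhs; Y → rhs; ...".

  step 1 ⇒ step 2: BCBCA ⇒ BC·D·BC·D·BC
    A ↦ BC
    B ↦ BC
    C ↦ D
  step 0 ⇒ step 1: AAD ⇒ BC·BC·A
    D ↦ A

A->BC, B->BC, C->D, D->A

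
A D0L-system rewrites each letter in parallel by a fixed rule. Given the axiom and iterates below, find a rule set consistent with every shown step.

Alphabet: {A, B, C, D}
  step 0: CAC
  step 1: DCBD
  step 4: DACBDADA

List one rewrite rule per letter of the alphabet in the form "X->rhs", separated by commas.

A->CB, B->A, C->D, D->A

  step 0 ⇒ step 1: CAC ⇒ D·CB·D
    A ↦ CB
    C ↦ D
    B ↦ A  (constrained at step 1)
    D ↦ A  (constrained at step 1)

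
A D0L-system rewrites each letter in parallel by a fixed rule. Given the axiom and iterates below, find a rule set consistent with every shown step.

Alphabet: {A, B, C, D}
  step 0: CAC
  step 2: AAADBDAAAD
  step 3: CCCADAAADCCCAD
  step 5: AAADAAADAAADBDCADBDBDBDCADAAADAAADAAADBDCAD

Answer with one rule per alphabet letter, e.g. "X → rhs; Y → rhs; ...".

A->C, B->AA, C->BD, D->AD

  step 2 ⇒ step 3: AAADBDAAAD ⇒ C·C·C·AD·AA·AD·C·C·C·AD
    A ↦ C
    B ↦ AA
    D ↦ AD
    C ↦ BD  (constrained at step 0)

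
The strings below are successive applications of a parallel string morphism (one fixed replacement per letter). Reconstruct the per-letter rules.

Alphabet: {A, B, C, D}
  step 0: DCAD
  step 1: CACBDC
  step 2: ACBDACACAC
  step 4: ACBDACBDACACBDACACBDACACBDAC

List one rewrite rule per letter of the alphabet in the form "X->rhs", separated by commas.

  step 1 ⇒ step 2: CACBDC ⇒ AC·BD·AC·A·C·AC
    A ↦ BD
    B ↦ A
    C ↦ AC
    D ↦ C

A->BD, B->A, C->AC, D->C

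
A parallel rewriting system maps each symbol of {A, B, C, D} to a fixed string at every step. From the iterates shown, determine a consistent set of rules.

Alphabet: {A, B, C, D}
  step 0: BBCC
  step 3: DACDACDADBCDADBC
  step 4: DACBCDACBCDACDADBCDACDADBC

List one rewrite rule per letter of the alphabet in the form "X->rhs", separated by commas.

  step 3 ⇒ step 4: DACDACDADBCDADBC ⇒ DA·C·BC·DA·C·BC·DA·C·DA·D·BC·DA·C·DA·D·BC
    A ↦ C
    B ↦ D
    C ↦ BC
    D ↦ DA

A->C, B->D, C->BC, D->DA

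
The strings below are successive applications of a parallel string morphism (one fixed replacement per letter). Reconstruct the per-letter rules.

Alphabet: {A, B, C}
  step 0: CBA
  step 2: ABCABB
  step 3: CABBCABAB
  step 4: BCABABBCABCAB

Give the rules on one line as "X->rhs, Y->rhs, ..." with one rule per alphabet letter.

A->C, B->AB, C->B

  step 3 ⇒ step 4: CABBCABAB ⇒ B·C·AB·AB·B·C·AB·C·AB
    A ↦ C
    B ↦ AB
    C ↦ B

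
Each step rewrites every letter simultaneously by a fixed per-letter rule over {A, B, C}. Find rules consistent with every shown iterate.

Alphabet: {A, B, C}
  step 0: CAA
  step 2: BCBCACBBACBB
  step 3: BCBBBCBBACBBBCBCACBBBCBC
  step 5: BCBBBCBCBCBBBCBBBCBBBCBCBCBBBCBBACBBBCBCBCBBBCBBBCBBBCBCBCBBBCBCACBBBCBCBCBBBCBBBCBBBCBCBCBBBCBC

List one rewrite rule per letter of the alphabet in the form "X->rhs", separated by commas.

A->AC, B->BC, C->BB

  step 2 ⇒ step 3: BCBCACBBACBB ⇒ BC·BB·BC·BB·AC·BB·BC·BC·AC·BB·BC·BC
    A ↦ AC
    B ↦ BC
    C ↦ BB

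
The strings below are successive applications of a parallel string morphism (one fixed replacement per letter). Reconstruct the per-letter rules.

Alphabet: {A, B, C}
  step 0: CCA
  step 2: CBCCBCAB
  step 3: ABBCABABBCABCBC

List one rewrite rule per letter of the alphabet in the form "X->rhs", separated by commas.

  step 2 ⇒ step 3: CBCCBCAB ⇒ AB·BC·AB·AB·BC·AB·C·BC
    A ↦ C
    B ↦ BC
    C ↦ AB

A->C, B->BC, C->AB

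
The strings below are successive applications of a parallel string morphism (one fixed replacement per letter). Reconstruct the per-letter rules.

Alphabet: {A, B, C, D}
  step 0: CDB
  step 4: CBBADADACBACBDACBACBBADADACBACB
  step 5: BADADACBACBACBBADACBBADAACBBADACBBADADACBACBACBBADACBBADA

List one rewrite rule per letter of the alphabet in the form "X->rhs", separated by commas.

  step 4 ⇒ step 5: CBBADADACBACBDACBACBBADADACBACB ⇒ BA·DA·DA·CB·A·CB·A·CB·BA·DA·CB·BA·DA·A·CB·BA·DA·CB·BA·DA·DA·CB·A·CB·A·CB·BA·DA·CB·BA·DA
    A ↦ CB
    B ↦ DA
    C ↦ BA
    D ↦ A

A->CB, B->DA, C->BA, D->A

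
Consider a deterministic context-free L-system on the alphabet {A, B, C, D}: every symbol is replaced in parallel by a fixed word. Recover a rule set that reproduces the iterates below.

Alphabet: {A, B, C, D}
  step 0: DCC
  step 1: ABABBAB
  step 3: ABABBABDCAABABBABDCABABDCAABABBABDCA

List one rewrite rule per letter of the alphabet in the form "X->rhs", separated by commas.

  step 0 ⇒ step 1: DCC ⇒ A·BAB·BAB
    C ↦ BAB
    D ↦ A
    A ↦ DC  (constrained at step 1)
    B ↦ CAD  (constrained at step 1)

A->DC, B->CAD, C->BAB, D->A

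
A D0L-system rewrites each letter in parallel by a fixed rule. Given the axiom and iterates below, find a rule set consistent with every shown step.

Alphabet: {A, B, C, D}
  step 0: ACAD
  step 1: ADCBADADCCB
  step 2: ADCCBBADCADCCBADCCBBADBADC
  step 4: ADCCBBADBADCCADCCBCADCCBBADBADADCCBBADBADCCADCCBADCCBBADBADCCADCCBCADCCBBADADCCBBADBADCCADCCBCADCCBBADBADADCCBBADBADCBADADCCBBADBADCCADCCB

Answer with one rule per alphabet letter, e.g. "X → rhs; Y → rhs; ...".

  step 1 ⇒ step 2: ADCBADADCCB ⇒ ADC·CB·BAD·C·ADC·CB·ADC·CB·BAD·BAD·C
    A ↦ ADC
    B ↦ C
    C ↦ BAD
    D ↦ CB

A->ADC, B->C, C->BAD, D->CB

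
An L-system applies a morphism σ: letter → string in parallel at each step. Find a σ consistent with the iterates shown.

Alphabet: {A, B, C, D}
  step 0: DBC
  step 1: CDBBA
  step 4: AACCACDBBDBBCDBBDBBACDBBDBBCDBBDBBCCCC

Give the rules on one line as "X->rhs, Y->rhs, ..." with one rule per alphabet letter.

  step 0 ⇒ step 1: DBC ⇒ C·DBB·A
    B ↦ DBB
    C ↦ A
    D ↦ C
    A ↦ CC  (constrained at step 1)

A->CC, B->DBB, C->A, D->C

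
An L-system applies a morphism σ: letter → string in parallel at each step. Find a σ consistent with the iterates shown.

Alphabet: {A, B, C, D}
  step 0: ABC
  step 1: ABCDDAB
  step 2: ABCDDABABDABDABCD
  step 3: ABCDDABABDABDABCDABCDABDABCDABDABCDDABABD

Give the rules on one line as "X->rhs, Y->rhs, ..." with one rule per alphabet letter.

A->AB, B->CD, C->DAB, D->ABD

  step 2 ⇒ step 3: ABCDDABABDABDABCD ⇒ AB·CD·DAB·ABD·ABD·AB·CD·AB·CD·ABD·AB·CD·ABD·AB·CD·DAB·ABD
    A ↦ AB
    B ↦ CD
    C ↦ DAB
    D ↦ ABD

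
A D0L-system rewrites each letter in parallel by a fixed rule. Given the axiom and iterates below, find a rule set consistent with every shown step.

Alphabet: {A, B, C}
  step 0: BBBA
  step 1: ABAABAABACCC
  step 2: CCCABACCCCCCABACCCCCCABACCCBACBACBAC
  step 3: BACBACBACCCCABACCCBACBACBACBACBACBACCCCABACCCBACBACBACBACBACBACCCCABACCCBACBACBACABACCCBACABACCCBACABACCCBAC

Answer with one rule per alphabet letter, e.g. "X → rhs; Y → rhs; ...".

A->CCC, B->ABA, C->BAC

  step 2 ⇒ step 3: CCCABACCCCCCABACCCCCCABACCCBACBACBAC ⇒ BAC·BAC·BAC·CCC·ABA·CCC·BAC·BAC·BAC·BAC·BAC·BAC·CCC·ABA·CCC·BAC·BAC·BAC·BAC·BAC·BAC·CCC·ABA·CCC·BAC·BAC·BAC·ABA·CCC·BAC·ABA·CCC·BAC·ABA·CCC·BAC
    A ↦ CCC
    B ↦ ABA
    C ↦ BAC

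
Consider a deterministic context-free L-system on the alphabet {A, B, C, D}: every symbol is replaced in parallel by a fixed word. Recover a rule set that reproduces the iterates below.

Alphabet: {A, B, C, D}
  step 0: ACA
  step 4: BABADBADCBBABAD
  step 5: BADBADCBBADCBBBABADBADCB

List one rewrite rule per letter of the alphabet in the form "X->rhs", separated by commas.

  step 4 ⇒ step 5: BABADBADCBBABAD ⇒ BA·D·BA·D·CB·BA·D·CB·B·BA·BA·D·BA·D·CB
    A ↦ D
    B ↦ BA
    C ↦ B
    D ↦ CB

A->D, B->BA, C->B, D->CB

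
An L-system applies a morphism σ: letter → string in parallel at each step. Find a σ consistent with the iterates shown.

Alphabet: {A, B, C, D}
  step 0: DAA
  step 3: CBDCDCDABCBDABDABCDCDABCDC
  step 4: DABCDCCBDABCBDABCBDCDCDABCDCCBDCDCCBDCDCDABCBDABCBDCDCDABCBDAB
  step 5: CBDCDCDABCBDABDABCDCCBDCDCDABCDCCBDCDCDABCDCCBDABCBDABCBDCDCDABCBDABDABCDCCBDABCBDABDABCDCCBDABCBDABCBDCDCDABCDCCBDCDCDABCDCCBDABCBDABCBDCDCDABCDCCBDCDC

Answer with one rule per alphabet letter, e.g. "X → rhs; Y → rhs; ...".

  step 4 ⇒ step 5: DABCDCCBDABCBDABCBDCDCDABCDCCBDCDCCBDCDCDABCBDABCBDCDCDABCBDAB ⇒ CB·D·CDC·DAB·CB·DAB·DAB·CDC·CB·D·CDC·DAB·CDC·CB·D·CDC·DAB·CDC·CB·DAB·CB·DAB·CB·D·CDC·DAB·CB·DAB·DAB·CDC·CB·DAB·CB·DAB·DAB·CDC·CB·DAB·CB·DAB·CB·D·CDC·DAB·CDC·CB·D·CDC·DAB·CDC·CB·DAB·CB·DAB·CB·D·CDC·DAB·CDC·CB·D·CDC
    A ↦ D
    B ↦ CDC
    C ↦ DAB
    D ↦ CB

A->D, B->CDC, C->DAB, D->CB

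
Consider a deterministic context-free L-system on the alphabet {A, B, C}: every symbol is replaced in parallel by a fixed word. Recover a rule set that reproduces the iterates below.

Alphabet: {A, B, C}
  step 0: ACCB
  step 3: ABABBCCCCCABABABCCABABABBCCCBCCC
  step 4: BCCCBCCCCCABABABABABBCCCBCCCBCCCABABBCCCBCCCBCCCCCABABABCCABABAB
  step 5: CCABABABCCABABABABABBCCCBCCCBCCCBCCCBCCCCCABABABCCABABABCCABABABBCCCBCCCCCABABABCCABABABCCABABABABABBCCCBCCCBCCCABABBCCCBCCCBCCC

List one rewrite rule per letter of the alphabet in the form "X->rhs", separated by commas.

A->BC, B->CC, C->AB

  step 4 ⇒ step 5: BCCCBCCCCCABABABABABBCCCBCCCBCCCABABBCCCBCCCBCCCCCABABABCCABABAB ⇒ CC·AB·AB·AB·CC·AB·AB·AB·AB·AB·BC·CC·BC·CC·BC·CC·BC·CC·BC·CC·CC·AB·AB·AB·CC·AB·AB·AB·CC·AB·AB·AB·BC·CC·BC·CC·CC·AB·AB·AB·CC·AB·AB·AB·CC·AB·AB·AB·AB·AB·BC·CC·BC·CC·BC·CC·AB·AB·BC·CC·BC·CC·BC·CC
    A ↦ BC
    B ↦ CC
    C ↦ AB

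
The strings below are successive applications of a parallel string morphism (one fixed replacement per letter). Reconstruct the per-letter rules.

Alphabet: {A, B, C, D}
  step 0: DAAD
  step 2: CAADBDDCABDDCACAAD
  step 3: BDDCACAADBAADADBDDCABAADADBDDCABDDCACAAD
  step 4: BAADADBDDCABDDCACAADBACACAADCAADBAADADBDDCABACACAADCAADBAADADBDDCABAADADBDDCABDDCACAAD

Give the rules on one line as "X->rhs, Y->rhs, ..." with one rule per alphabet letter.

  step 3 ⇒ step 4: BDDCACAADBAADADBDDCABAADADBDDCABDDCACAAD ⇒ BA·AD·AD·BDD·CA·BDD·CA·CA·AD·BA·CA·CA·AD·CA·AD·BA·AD·AD·BDD·CA·BA·CA·CA·AD·CA·AD·BA·AD·AD·BDD·CA·BA·AD·AD·BDD·CA·BDD·CA·CA·AD
    A ↦ CA
    B ↦ BA
    C ↦ BDD
    D ↦ AD

A->CA, B->BA, C->BDD, D->AD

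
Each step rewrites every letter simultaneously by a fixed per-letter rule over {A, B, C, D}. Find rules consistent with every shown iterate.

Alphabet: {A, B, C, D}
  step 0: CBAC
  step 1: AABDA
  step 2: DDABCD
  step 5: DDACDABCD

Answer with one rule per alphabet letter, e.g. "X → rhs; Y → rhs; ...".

A->D, B->AB, C->A, D->C

  step 1 ⇒ step 2: AABDA ⇒ D·D·AB·C·D
    A ↦ D
    B ↦ AB
    D ↦ C
  step 0 ⇒ step 1: CBAC ⇒ A·AB·D·A
    C ↦ A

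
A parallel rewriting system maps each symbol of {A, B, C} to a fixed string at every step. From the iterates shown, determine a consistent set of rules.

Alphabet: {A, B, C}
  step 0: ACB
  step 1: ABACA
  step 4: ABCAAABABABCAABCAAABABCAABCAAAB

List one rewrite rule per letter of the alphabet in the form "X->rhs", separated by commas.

A->AB, B->CA, C->A

  step 0 ⇒ step 1: ACB ⇒ AB·A·CA
    A ↦ AB
    B ↦ CA
    C ↦ A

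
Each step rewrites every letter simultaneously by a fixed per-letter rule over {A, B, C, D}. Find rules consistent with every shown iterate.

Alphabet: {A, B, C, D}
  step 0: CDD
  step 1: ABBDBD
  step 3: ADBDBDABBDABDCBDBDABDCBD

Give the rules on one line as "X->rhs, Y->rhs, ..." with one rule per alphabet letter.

  step 0 ⇒ step 1: CDD ⇒ AB·BD·BD
    C ↦ AB
    D ↦ BD
    A ↦ AD  (constrained at step 1)
    B ↦ DC  (constrained at step 1)

A->AD, B->DC, C->AB, D->BD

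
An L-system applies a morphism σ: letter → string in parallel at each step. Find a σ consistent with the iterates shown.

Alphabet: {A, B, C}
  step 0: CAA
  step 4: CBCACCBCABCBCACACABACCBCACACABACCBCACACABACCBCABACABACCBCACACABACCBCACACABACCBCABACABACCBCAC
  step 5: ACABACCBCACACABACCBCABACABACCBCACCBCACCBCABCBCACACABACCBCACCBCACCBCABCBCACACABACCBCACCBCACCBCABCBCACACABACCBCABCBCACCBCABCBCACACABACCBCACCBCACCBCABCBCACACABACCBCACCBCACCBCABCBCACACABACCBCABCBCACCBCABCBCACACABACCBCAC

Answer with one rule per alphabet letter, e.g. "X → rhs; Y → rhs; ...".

  step 4 ⇒ step 5: CBCACCBCABCBCACACABACCBCACACABACCBCACACABACCBCABACABACCBCACACABACCBCACACABACCBCABACABACCBCAC ⇒ AC·AB·AC·CBC·AC·AC·AB·AC·CBC·AB·AC·AB·AC·CBC·AC·CBC·AC·CBC·AB·CBC·AC·AC·AB·AC·CBC·AC·CBC·AC·CBC·AB·CBC·AC·AC·AB·AC·CBC·AC·CBC·AC·CBC·AB·CBC·AC·AC·AB·AC·CBC·AB·CBC·AC·CBC·AB·CBC·AC·AC·AB·AC·CBC·AC·CBC·AC·CBC·AB·CBC·AC·AC·AB·AC·CBC·AC·CBC·AC·CBC·AB·CBC·AC·AC·AB·AC·CBC·AB·CBC·AC·CBC·AB·CBC·AC·AC·AB·AC·CBC·AC
    A ↦ CBC
    B ↦ AB
    C ↦ AC

A->CBC, B->AB, C->AC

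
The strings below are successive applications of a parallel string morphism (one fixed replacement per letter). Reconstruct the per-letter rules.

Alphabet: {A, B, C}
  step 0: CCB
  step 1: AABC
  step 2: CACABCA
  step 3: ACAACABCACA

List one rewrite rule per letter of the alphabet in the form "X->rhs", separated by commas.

A->CA, B->BC, C->A

  step 2 ⇒ step 3: CACABCA ⇒ A·CA·A·CA·BC·A·CA
    A ↦ CA
    B ↦ BC
    C ↦ A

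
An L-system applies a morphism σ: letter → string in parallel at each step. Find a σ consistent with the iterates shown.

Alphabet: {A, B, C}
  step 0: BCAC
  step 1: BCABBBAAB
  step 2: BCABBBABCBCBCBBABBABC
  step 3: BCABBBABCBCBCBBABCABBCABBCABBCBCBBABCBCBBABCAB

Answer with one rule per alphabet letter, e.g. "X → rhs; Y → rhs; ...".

  step 2 ⇒ step 3: BCABBBABCBCBCBBABBABC ⇒ BC·AB·BBA·BC·BC·BC·BBA·BC·AB·BC·AB·BC·AB·BC·BC·BBA·BC·BC·BBA·BC·AB
    A ↦ BBA
    B ↦ BC
    C ↦ AB

A->BBA, B->BC, C->AB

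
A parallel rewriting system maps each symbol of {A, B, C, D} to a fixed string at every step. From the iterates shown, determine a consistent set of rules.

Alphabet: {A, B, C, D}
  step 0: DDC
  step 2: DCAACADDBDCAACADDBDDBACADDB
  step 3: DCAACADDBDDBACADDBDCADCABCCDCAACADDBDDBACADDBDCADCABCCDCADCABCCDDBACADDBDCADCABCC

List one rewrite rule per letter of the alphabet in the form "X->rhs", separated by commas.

A->DDB, B->BCC, C->ACA, D->DCA

  step 2 ⇒ step 3: DCAACADDBDCAACADDBDDBACADDB ⇒ DCA·ACA·DDB·DDB·ACA·DDB·DCA·DCA·BCC·DCA·ACA·DDB·DDB·ACA·DDB·DCA·DCA·BCC·DCA·DCA·BCC·DDB·ACA·DDB·DCA·DCA·BCC
    A ↦ DDB
    B ↦ BCC
    C ↦ ACA
    D ↦ DCA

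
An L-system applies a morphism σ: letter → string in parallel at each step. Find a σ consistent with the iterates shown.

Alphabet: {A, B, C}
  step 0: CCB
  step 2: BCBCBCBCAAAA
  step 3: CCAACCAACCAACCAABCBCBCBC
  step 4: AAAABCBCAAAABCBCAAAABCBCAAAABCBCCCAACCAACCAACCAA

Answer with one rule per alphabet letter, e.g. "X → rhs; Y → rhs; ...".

A->BC, B->CC, C->AA

  step 3 ⇒ step 4: CCAACCAACCAACCAABCBCBCBC ⇒ AA·AA·BC·BC·AA·AA·BC·BC·AA·AA·BC·BC·AA·AA·BC·BC·CC·AA·CC·AA·CC·AA·CC·AA
    A ↦ BC
    B ↦ CC
    C ↦ AA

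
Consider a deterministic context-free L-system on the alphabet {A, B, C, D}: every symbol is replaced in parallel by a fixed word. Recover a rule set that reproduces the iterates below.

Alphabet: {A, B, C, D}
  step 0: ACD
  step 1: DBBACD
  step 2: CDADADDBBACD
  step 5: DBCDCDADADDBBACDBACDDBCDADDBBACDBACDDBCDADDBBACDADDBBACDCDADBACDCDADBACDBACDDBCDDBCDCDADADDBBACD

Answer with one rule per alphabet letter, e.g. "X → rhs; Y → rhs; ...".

A->DB, B->AD, C->BA, D->CD

  step 1 ⇒ step 2: DBBACD ⇒ CD·AD·AD·DB·BA·CD
    A ↦ DB
    B ↦ AD
    C ↦ BA
    D ↦ CD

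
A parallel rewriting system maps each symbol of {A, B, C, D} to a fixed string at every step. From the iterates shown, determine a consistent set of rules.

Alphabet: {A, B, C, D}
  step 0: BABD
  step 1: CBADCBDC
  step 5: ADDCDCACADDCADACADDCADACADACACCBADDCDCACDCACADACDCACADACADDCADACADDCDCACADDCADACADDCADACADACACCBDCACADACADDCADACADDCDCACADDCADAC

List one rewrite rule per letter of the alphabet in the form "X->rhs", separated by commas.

A->AD, B->CB, C->AC, D->DC

  step 0 ⇒ step 1: BABD ⇒ CB·AD·CB·DC
    A ↦ AD
    B ↦ CB
    D ↦ DC
    C ↦ AC  (constrained at step 1)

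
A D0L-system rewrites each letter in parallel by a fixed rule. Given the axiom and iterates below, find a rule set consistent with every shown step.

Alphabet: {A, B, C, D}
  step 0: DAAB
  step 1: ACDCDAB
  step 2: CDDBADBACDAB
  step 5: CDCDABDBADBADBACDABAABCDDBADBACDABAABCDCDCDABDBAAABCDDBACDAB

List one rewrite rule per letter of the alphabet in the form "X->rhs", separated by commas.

  step 1 ⇒ step 2: ACDCDAB ⇒ CD·DB·A·DB·A·CD·AB
    A ↦ CD
    B ↦ AB
    C ↦ DB
    D ↦ A

A->CD, B->AB, C->DB, D->A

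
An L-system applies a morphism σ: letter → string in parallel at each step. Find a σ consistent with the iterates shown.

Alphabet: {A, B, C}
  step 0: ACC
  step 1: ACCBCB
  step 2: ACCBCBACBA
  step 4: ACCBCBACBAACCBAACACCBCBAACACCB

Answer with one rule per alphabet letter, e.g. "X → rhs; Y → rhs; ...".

  step 1 ⇒ step 2: ACCBCB ⇒ AC·CB·CB·A·CB·A
    A ↦ AC
    B ↦ A
    C ↦ CB

A->AC, B->A, C->CB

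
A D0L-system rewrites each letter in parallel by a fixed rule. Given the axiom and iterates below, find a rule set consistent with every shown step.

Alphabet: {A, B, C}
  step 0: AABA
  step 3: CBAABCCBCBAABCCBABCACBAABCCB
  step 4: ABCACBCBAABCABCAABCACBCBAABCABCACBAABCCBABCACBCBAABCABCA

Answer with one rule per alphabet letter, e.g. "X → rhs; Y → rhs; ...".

  step 3 ⇒ step 4: CBAABCCBCBAABCCBABCACBAABCCB ⇒ ABC·A·CB·CB·A·ABC·ABC·A·ABC·A·CB·CB·A·ABC·ABC·A·CB·A·ABC·CB·ABC·A·CB·CB·A·ABC·ABC·A
    A ↦ CB
    B ↦ A
    C ↦ ABC

A->CB, B->A, C->ABC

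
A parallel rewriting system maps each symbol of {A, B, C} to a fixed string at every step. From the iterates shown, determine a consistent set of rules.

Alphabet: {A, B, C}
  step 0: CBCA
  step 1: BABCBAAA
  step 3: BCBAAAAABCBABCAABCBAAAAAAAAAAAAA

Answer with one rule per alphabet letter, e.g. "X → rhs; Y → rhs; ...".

  step 0 ⇒ step 1: CBCA ⇒ BA·BC·BA·AA
    A ↦ AA
    B ↦ BC
    C ↦ BA

A->AA, B->BC, C->BA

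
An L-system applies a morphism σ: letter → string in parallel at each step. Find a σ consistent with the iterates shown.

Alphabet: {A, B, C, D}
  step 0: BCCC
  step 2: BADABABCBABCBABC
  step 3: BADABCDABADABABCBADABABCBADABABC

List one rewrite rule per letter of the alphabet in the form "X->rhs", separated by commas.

A->DA, B->BA, C->BC, D->BC

  step 2 ⇒ step 3: BADABABCBABCBABC ⇒ BA·DA·BC·DA·BA·DA·BA·BC·BA·DA·BA·BC·BA·DA·BA·BC
    A ↦ DA
    B ↦ BA
    C ↦ BC
    D ↦ BC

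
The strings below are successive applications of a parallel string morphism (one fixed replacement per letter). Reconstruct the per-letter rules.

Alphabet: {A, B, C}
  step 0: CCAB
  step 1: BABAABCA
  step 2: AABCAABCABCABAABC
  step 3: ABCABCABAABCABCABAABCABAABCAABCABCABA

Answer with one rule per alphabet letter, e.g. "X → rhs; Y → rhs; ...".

A->ABC, B->A, C->BA

  step 2 ⇒ step 3: AABCAABCABCABAABC ⇒ ABC·ABC·A·BA·ABC·ABC·A·BA·ABC·A·BA·ABC·A·ABC·ABC·A·BA
    A ↦ ABC
    B ↦ A
    C ↦ BA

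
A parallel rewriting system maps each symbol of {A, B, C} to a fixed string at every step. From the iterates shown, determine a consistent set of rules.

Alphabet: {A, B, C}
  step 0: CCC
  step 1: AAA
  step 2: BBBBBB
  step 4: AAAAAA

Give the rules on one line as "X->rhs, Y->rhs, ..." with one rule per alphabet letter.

  step 1 ⇒ step 2: AAA ⇒ BB·BB·BB
    A ↦ BB
    B ↦ C  (constrained at step 2)
  step 0 ⇒ step 1: CCC ⇒ A·A·A
    C ↦ A

A->BB, B->C, C->A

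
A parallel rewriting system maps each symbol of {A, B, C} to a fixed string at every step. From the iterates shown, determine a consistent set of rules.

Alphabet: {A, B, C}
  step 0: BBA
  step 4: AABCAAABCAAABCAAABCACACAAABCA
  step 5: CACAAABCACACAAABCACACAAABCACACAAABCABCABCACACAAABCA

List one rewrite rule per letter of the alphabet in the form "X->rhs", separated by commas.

A->CA, B->AA, C->B

  step 4 ⇒ step 5: AABCAAABCAAABCAAABCACACAAABCA ⇒ CA·CA·AA·B·CA·CA·CA·AA·B·CA·CA·CA·AA·B·CA·CA·CA·AA·B·CA·B·CA·B·CA·CA·CA·AA·B·CA
    A ↦ CA
    B ↦ AA
    C ↦ B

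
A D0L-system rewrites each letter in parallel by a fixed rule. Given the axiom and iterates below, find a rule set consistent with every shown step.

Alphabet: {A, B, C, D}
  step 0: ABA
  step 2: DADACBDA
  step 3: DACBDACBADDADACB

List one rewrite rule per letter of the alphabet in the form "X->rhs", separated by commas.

  step 2 ⇒ step 3: DADACBDA ⇒ DAC·B·DAC·B·AD·DA·DAC·B
    A ↦ B
    B ↦ DA
    C ↦ AD
    D ↦ DAC

A->B, B->DA, C->AD, D->DAC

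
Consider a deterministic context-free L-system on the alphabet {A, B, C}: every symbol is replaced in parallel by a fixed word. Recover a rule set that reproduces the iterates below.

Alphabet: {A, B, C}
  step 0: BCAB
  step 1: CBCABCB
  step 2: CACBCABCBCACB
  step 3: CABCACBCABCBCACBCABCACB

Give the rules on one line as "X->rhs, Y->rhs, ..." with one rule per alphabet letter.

  step 2 ⇒ step 3: CACBCABCBCACB ⇒ CA·B·CA·CB·CA·B·CB·CA·CB·CA·B·CA·CB
    A ↦ B
    B ↦ CB
    C ↦ CA

A->B, B->CB, C->CA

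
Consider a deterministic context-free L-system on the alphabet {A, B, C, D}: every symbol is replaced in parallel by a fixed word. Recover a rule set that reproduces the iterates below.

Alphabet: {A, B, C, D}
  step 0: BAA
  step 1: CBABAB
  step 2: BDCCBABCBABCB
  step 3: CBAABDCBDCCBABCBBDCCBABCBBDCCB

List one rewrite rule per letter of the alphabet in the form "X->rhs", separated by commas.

  step 2 ⇒ step 3: BDCCBABCBABCB ⇒ CB·AA·BDC·BDC·CB·AB·CB·BDC·CB·AB·CB·BDC·CB
    A ↦ AB
    B ↦ CB
    C ↦ BDC
    D ↦ AA

A->AB, B->CB, C->BDC, D->AA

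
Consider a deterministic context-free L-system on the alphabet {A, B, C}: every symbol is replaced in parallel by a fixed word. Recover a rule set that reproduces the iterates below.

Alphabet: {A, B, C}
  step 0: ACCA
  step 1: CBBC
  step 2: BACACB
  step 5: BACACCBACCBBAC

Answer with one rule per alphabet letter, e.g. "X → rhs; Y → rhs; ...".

  step 1 ⇒ step 2: CBBC ⇒ B·AC·AC·B
    B ↦ AC
    C ↦ B
  step 0 ⇒ step 1: ACCA ⇒ C·B·B·C
    A ↦ C

A->C, B->AC, C->B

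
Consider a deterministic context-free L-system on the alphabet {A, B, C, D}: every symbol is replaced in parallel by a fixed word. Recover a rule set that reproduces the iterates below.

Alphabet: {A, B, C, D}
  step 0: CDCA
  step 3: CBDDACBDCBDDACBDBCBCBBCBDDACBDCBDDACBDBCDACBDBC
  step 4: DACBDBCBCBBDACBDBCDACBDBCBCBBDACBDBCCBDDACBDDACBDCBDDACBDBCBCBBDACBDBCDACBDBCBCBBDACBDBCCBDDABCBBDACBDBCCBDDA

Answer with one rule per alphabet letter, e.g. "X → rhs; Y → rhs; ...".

  step 3 ⇒ step 4: CBDDACBDCBDDACBDBCBCBBCBDDACBDCBDDACBDBCDACBDBC ⇒ DA·CBD·BC·BC·BB·DA·CBD·BC·DA·CBD·BC·BC·BB·DA·CBD·BC·CBD·DA·CBD·DA·CBD·CBD·DA·CBD·BC·BC·BB·DA·CBD·BC·DA·CBD·BC·BC·BB·DA·CBD·BC·CBD·DA·BC·BB·DA·CBD·BC·CBD·DA
    A ↦ BB
    B ↦ CBD
    C ↦ DA
    D ↦ BC

A->BB, B->CBD, C->DA, D->BC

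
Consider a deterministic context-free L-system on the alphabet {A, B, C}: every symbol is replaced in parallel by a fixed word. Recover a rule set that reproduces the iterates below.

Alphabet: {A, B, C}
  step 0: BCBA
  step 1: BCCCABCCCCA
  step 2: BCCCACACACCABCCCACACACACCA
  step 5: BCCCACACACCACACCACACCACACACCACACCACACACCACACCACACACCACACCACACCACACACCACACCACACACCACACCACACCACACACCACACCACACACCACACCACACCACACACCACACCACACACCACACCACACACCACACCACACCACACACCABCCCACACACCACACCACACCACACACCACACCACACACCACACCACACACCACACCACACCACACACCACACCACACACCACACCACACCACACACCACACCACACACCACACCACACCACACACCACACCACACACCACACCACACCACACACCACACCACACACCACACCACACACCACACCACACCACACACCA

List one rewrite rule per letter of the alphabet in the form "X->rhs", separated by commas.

  step 1 ⇒ step 2: BCCCABCCCCA ⇒ BCC·CA·CA·CA·CCA·BCC·CA·CA·CA·CA·CCA
    A ↦ CCA
    B ↦ BCC
    C ↦ CA

A->CCA, B->BCC, C->CA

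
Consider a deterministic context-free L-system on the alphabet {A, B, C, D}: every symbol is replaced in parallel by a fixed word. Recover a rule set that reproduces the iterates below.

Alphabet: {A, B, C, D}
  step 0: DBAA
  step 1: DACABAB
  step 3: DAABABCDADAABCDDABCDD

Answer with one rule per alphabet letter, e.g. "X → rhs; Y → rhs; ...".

  step 0 ⇒ step 1: DBAA ⇒ DA·C·AB·AB
    A ↦ AB
    B ↦ C
    D ↦ DA
    C ↦ DD  (constrained at step 1)

A->AB, B->C, C->DD, D->DA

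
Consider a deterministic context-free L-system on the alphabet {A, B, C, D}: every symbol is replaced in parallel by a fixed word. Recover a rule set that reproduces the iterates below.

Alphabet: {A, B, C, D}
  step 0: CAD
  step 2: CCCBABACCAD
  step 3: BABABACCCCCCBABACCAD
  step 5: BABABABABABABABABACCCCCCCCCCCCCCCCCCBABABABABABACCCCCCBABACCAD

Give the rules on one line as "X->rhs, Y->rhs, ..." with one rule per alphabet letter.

A->CC, B->C, C->BA, D->AD

  step 2 ⇒ step 3: CCCBABACCAD ⇒ BA·BA·BA·C·CC·C·CC·BA·BA·CC·AD
    A ↦ CC
    B ↦ C
    C ↦ BA
    D ↦ AD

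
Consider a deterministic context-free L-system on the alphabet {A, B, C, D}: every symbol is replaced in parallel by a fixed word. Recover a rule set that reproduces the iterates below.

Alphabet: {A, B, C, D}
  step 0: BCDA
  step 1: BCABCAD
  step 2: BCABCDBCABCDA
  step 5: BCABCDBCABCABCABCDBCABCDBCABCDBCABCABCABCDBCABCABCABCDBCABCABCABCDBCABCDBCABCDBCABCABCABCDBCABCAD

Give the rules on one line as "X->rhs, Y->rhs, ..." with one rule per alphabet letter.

  step 1 ⇒ step 2: BCABCAD ⇒ BCA·BC·D·BCA·BC·D·A
    A ↦ D
    B ↦ BCA
    C ↦ BC
    D ↦ A

A->D, B->BCA, C->BC, D->A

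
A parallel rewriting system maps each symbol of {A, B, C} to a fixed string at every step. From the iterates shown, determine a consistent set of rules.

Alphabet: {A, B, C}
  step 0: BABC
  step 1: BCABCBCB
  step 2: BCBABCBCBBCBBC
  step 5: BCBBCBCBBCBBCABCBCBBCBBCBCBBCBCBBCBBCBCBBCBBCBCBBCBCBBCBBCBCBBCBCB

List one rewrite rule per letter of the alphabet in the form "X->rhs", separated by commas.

  step 1 ⇒ step 2: BCABCBCB ⇒ BC·B·ABC·BC·B·BC·B·BC
    A ↦ ABC
    B ↦ BC
    C ↦ B

A->ABC, B->BC, C->B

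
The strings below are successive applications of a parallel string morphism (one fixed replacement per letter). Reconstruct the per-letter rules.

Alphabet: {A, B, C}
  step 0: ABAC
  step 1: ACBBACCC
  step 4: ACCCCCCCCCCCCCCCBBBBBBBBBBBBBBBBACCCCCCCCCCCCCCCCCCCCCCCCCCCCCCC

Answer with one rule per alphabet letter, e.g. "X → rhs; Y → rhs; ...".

  step 0 ⇒ step 1: ABAC ⇒ AC·BB·AC·CC
    A ↦ AC
    B ↦ BB
    C ↦ CC

A->AC, B->BB, C->CC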